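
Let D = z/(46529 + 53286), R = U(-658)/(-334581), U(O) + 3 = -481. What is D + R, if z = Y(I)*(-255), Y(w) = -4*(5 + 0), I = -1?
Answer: 350934712/6679240503 ≈ 0.052541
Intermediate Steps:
U(O) = -484 (U(O) = -3 - 481 = -484)
R = 484/334581 (R = -484/(-334581) = -484*(-1/334581) = 484/334581 ≈ 0.0014466)
Y(w) = -20 (Y(w) = -4*5 = -20)
z = 5100 (z = -20*(-255) = 5100)
D = 1020/19963 (D = 5100/(46529 + 53286) = 5100/99815 = 5100*(1/99815) = 1020/19963 ≈ 0.051095)
D + R = 1020/19963 + 484/334581 = 350934712/6679240503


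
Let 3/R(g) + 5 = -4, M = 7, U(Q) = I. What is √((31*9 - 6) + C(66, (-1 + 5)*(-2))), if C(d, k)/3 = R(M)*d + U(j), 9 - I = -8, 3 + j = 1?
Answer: √258 ≈ 16.062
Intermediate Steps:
j = -2 (j = -3 + 1 = -2)
I = 17 (I = 9 - 1*(-8) = 9 + 8 = 17)
U(Q) = 17
R(g) = -⅓ (R(g) = 3/(-5 - 4) = 3/(-9) = 3*(-⅑) = -⅓)
C(d, k) = 51 - d (C(d, k) = 3*(-d/3 + 17) = 3*(17 - d/3) = 51 - d)
√((31*9 - 6) + C(66, (-1 + 5)*(-2))) = √((31*9 - 6) + (51 - 1*66)) = √((279 - 6) + (51 - 66)) = √(273 - 15) = √258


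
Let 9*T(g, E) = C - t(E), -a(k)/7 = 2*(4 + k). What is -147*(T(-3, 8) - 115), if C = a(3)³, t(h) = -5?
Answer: 15389626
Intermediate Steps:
a(k) = -56 - 14*k (a(k) = -14*(4 + k) = -7*(8 + 2*k) = -56 - 14*k)
C = -941192 (C = (-56 - 14*3)³ = (-56 - 42)³ = (-98)³ = -941192)
T(g, E) = -313729/3 (T(g, E) = (-941192 - 1*(-5))/9 = (-941192 + 5)/9 = (⅑)*(-941187) = -313729/3)
-147*(T(-3, 8) - 115) = -147*(-313729/3 - 115) = -147*(-314074/3) = 15389626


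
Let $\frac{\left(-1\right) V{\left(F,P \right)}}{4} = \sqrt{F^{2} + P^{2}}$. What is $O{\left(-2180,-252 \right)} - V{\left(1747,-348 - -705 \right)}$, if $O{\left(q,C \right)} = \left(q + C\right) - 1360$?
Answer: $-3792 + 4 \sqrt{3179458} \approx 3340.4$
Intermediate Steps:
$O{\left(q,C \right)} = -1360 + C + q$ ($O{\left(q,C \right)} = \left(C + q\right) - 1360 = -1360 + C + q$)
$V{\left(F,P \right)} = - 4 \sqrt{F^{2} + P^{2}}$
$O{\left(-2180,-252 \right)} - V{\left(1747,-348 - -705 \right)} = \left(-1360 - 252 - 2180\right) - - 4 \sqrt{1747^{2} + \left(-348 - -705\right)^{2}} = -3792 - - 4 \sqrt{3052009 + \left(-348 + 705\right)^{2}} = -3792 - - 4 \sqrt{3052009 + 357^{2}} = -3792 - - 4 \sqrt{3052009 + 127449} = -3792 - - 4 \sqrt{3179458} = -3792 + 4 \sqrt{3179458}$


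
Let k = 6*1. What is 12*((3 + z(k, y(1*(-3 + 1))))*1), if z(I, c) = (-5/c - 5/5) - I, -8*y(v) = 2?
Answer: 192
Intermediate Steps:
y(v) = -1/4 (y(v) = -1/8*2 = -1/4)
k = 6
z(I, c) = -1 - I - 5/c (z(I, c) = (-5/c - 5*1/5) - I = (-5/c - 1) - I = (-1 - 5/c) - I = -1 - I - 5/c)
12*((3 + z(k, y(1*(-3 + 1))))*1) = 12*((3 + (-1 - 1*6 - 5/(-1/4)))*1) = 12*((3 + (-1 - 6 - 5*(-4)))*1) = 12*((3 + (-1 - 6 + 20))*1) = 12*((3 + 13)*1) = 12*(16*1) = 12*16 = 192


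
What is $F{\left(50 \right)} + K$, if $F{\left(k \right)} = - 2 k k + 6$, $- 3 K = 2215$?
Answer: $- \frac{17197}{3} \approx -5732.3$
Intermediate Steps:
$K = - \frac{2215}{3}$ ($K = \left(- \frac{1}{3}\right) 2215 = - \frac{2215}{3} \approx -738.33$)
$F{\left(k \right)} = 6 - 2 k^{2}$ ($F{\left(k \right)} = - 2 k^{2} + 6 = 6 - 2 k^{2}$)
$F{\left(50 \right)} + K = \left(6 - 2 \cdot 50^{2}\right) - \frac{2215}{3} = \left(6 - 5000\right) - \frac{2215}{3} = -4994 - \frac{2215}{3} = - \frac{17197}{3}$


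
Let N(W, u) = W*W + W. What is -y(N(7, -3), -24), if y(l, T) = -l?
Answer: 56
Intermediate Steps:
N(W, u) = W + W² (N(W, u) = W² + W = W + W²)
-y(N(7, -3), -24) = -(-1)*7*(1 + 7) = -(-1)*7*8 = -(-1)*56 = -1*(-56) = 56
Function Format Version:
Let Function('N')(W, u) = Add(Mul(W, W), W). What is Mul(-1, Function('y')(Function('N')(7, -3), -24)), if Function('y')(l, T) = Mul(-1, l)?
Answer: 56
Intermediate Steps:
Function('N')(W, u) = Add(W, Pow(W, 2)) (Function('N')(W, u) = Add(Pow(W, 2), W) = Add(W, Pow(W, 2)))
Mul(-1, Function('y')(Function('N')(7, -3), -24)) = Mul(-1, Mul(-1, Mul(7, Add(1, 7)))) = Mul(-1, Mul(-1, Mul(7, 8))) = Mul(-1, Mul(-1, 56)) = Mul(-1, -56) = 56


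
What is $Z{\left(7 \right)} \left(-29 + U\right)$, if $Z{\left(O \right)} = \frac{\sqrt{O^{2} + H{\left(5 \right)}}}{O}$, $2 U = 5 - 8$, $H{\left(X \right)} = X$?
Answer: $- \frac{183 \sqrt{6}}{14} \approx -32.018$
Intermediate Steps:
$U = - \frac{3}{2}$ ($U = \frac{5 - 8}{2} = \frac{1}{2} \left(-3\right) = - \frac{3}{2} \approx -1.5$)
$Z{\left(O \right)} = \frac{\sqrt{5 + O^{2}}}{O}$ ($Z{\left(O \right)} = \frac{\sqrt{O^{2} + 5}}{O} = \frac{\sqrt{5 + O^{2}}}{O}$)
$Z{\left(7 \right)} \left(-29 + U\right) = \frac{\sqrt{5 + 7^{2}}}{7} \left(-29 - \frac{3}{2}\right) = \frac{\sqrt{5 + 49}}{7} \left(- \frac{61}{2}\right) = \frac{\sqrt{54}}{7} \left(- \frac{61}{2}\right) = \frac{3 \sqrt{6}}{7} \left(- \frac{61}{2}\right) = - \frac{183 \sqrt{6}}{14}$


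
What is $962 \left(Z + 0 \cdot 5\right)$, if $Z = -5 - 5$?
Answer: $-9620$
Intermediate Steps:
$Z = -10$ ($Z = -5 - 5 = -10$)
$962 \left(Z + 0 \cdot 5\right) = 962 \left(-10 + 0 \cdot 5\right) = 962 \left(-10 + 0\right) = 962 \left(-10\right) = -9620$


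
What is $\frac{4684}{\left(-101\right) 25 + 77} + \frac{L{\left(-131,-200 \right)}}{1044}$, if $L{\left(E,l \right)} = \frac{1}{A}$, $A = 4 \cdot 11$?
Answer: $- \frac{1494179}{780912} \approx -1.9134$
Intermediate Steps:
$A = 44$
$L{\left(E,l \right)} = \frac{1}{44}$
$\frac{4684}{\left(-101\right) 25 + 77} + \frac{L{\left(-131,-200 \right)}}{1044} = \frac{4684}{\left(-101\right) 25 + 77} + \frac{1}{44 \cdot 1044} = \frac{4684}{-2525 + 77} + \frac{1}{44} \cdot \frac{1}{1044} = \frac{4684}{-2448} + \frac{1}{45936} = 4684 \left(- \frac{1}{2448}\right) + \frac{1}{45936} = - \frac{1171}{612} + \frac{1}{45936} = - \frac{1494179}{780912}$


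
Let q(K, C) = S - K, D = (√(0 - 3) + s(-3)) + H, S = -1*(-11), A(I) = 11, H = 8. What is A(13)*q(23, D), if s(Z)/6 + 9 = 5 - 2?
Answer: -132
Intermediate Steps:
s(Z) = -36 (s(Z) = -54 + 6*(5 - 2) = -54 + 6*3 = -54 + 18 = -36)
S = 11
D = -28 + I*√3 (D = (√(0 - 3) - 36) + 8 = (√(-3) - 36) + 8 = (I*√3 - 36) + 8 = (-36 + I*√3) + 8 = -28 + I*√3 ≈ -28.0 + 1.732*I)
q(K, C) = 11 - K
A(13)*q(23, D) = 11*(11 - 1*23) = 11*(11 - 23) = 11*(-12) = -132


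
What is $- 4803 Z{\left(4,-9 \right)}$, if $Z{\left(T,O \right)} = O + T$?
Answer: $24015$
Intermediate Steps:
$- 4803 Z{\left(4,-9 \right)} = - 4803 \left(-9 + 4\right) = \left(-4803\right) \left(-5\right) = 24015$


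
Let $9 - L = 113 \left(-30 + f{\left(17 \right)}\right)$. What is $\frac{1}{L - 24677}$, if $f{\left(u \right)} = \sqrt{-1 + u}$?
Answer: $- \frac{1}{21730} \approx -4.6019 \cdot 10^{-5}$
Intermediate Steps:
$L = 2947$ ($L = 9 - 113 \left(-30 + \sqrt{-1 + 17}\right) = 9 - 113 \left(-30 + \sqrt{16}\right) = 9 - 113 \left(-30 + 4\right) = 9 - 113 \left(-26\right) = 9 - -2938 = 9 + 2938 = 2947$)
$\frac{1}{L - 24677} = \frac{1}{2947 - 24677} = \frac{1}{-21730} = - \frac{1}{21730}$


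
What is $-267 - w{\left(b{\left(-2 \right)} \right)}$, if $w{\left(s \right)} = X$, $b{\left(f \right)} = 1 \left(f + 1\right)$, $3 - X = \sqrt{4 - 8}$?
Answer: $-270 + 2 i \approx -270.0 + 2.0 i$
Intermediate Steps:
$X = 3 - 2 i$ ($X = 3 - \sqrt{4 - 8} = 3 - \sqrt{-4} = 3 - 2 i \approx 3.0 - 2.0 i$)
$b{\left(f \right)} = 1 + f$ ($b{\left(f \right)} = 1 \left(1 + f\right) = 1 + f$)
$w{\left(s \right)} = 3 - 2 i$
$-267 - w{\left(b{\left(-2 \right)} \right)} = -267 - \left(3 - 2 i\right) = -270 + 2 i$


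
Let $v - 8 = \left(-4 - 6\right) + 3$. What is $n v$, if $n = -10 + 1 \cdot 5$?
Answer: $-5$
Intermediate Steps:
$n = -5$ ($n = -10 + 5 = -5$)
$v = 1$ ($v = 8 + \left(\left(-4 - 6\right) + 3\right) = 8 + \left(-10 + 3\right) = 8 - 7 = 1$)
$n v = \left(-5\right) 1 = -5$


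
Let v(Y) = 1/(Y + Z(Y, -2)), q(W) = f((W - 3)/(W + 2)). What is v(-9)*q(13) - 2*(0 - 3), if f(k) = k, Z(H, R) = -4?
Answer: 232/39 ≈ 5.9487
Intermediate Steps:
q(W) = (-3 + W)/(2 + W) (q(W) = (W - 3)/(W + 2) = (-3 + W)/(2 + W))
v(Y) = 1/(-4 + Y) (v(Y) = 1/(Y - 4) = 1/(-4 + Y))
v(-9)*q(13) - 2*(0 - 3) = ((-3 + 13)/(2 + 13))/(-4 - 9) - 2*(0 - 3) = (10/15)/(-13) - 2*(-3) = -10/195 + 6 = -1/13*2/3 + 6 = -2/39 + 6 = 232/39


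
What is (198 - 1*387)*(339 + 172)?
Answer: -96579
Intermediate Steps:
(198 - 1*387)*(339 + 172) = (198 - 387)*511 = -189*511 = -96579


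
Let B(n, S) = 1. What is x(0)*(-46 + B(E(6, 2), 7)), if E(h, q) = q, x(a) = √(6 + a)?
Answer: -45*√6 ≈ -110.23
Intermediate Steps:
x(0)*(-46 + B(E(6, 2), 7)) = √(6 + 0)*(-46 + 1) = √6*(-45) = -45*√6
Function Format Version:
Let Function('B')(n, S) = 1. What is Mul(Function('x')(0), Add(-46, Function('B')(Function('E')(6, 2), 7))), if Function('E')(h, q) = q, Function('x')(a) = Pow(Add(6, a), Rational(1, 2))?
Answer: Mul(-45, Pow(6, Rational(1, 2))) ≈ -110.23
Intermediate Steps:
Mul(Function('x')(0), Add(-46, Function('B')(Function('E')(6, 2), 7))) = Mul(Pow(Add(6, 0), Rational(1, 2)), Add(-46, 1)) = Mul(Pow(6, Rational(1, 2)), -45) = Mul(-45, Pow(6, Rational(1, 2)))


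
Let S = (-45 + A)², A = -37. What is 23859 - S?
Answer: 17135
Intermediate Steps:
S = 6724 (S = (-45 - 37)² = (-82)² = 6724)
23859 - S = 23859 - 1*6724 = 23859 - 6724 = 17135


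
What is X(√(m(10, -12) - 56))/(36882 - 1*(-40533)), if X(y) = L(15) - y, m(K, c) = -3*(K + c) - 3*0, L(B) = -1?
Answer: -1/77415 - I*√2/15483 ≈ -1.2917e-5 - 9.134e-5*I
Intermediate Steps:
m(K, c) = -3*K - 3*c (m(K, c) = (-3*K - 3*c) + 0 = -3*K - 3*c)
X(y) = -1 - y
X(√(m(10, -12) - 56))/(36882 - 1*(-40533)) = (-1 - √((-3*10 - 3*(-12)) - 56))/(36882 - 1*(-40533)) = (-1 - √((-30 + 36) - 56))/(36882 + 40533) = (-1 - √(6 - 56))/77415 = (-1 - √(-50))*(1/77415) = (-1 - 5*I*√2)*(1/77415) = -1/77415 - I*√2/15483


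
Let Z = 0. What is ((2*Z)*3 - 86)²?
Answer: 7396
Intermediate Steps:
((2*Z)*3 - 86)² = ((2*0)*3 - 86)² = (0*3 - 86)² = (0 - 86)² = (-86)² = 7396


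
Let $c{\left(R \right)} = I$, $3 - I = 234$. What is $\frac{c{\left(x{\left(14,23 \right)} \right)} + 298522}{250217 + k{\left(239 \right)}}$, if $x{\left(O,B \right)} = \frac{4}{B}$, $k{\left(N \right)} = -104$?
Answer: $\frac{298291}{250113} \approx 1.1926$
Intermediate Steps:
$I = -231$ ($I = 3 - 234 = -231$)
$c{\left(R \right)} = -231$
$\frac{c{\left(x{\left(14,23 \right)} \right)} + 298522}{250217 + k{\left(239 \right)}} = \frac{-231 + 298522}{250217 - 104} = \frac{298291}{250113}$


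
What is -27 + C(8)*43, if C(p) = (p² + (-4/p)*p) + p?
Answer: 2897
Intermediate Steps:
C(p) = -4 + p + p² (C(p) = (p² - 4) + p = (-4 + p²) + p = -4 + p + p²)
-27 + C(8)*43 = -27 + (-4 + 8 + 8²)*43 = -27 + (-4 + 8 + 64)*43 = -27 + 68*43 = -27 + 2924 = 2897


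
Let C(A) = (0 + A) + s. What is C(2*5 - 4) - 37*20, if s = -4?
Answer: -738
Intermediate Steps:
C(A) = -4 + A (C(A) = (0 + A) - 4 = A - 4 = -4 + A)
C(2*5 - 4) - 37*20 = (-4 + (2*5 - 4)) - 37*20 = (-4 + (10 - 4)) - 740 = (-4 + 6) - 740 = 2 - 740 = -738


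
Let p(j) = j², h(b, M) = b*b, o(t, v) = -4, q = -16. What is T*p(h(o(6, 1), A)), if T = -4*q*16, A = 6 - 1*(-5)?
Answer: 262144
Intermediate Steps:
A = 11 (A = 6 + 5 = 11)
h(b, M) = b²
T = 1024 (T = -4*(-16)*16 = 64*16 = 1024)
T*p(h(o(6, 1), A)) = 1024*((-4)²)² = 1024*16² = 1024*256 = 262144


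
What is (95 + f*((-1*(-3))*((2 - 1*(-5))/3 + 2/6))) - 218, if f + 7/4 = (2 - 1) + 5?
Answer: -89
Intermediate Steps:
f = 17/4 (f = -7/4 + ((2 - 1) + 5) = -7/4 + (1 + 5) = -7/4 + 6 = 17/4 ≈ 4.2500)
(95 + f*((-1*(-3))*((2 - 1*(-5))/3 + 2/6))) - 218 = (95 + 17*((-1*(-3))*((2 - 1*(-5))/3 + 2/6))/4) - 218 = (95 + 17*(3*((2 + 5)*(⅓) + 2*(⅙)))/4) - 218 = (95 + 17*(3*(7*(⅓) + ⅓))/4) - 218 = (95 + 17*(3*(7/3 + ⅓))/4) - 218 = (95 + 17*(3*(8/3))/4) - 218 = (95 + (17/4)*8) - 218 = (95 + 34) - 218 = 129 - 218 = -89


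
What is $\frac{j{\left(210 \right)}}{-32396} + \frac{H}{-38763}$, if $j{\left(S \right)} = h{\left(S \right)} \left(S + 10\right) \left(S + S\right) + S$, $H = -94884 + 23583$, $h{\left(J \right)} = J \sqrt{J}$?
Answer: $\frac{54803023}{29899194} - \frac{693000 \sqrt{210}}{1157} \approx -8678.0$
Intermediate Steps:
$h{\left(J \right)} = J^{\frac{3}{2}}$
$H = -71301$
$j{\left(S \right)} = S + 2 S^{\frac{5}{2}} \left(10 + S\right)$ ($j{\left(S \right)} = S^{\frac{3}{2}} \left(S + 10\right) \left(S + S\right) + S = S^{\frac{3}{2}} \left(10 + S\right) 2 S + S = S^{\frac{3}{2}} \cdot 2 S \left(10 + S\right) + S = 2 S^{\frac{5}{2}} \left(10 + S\right) + S = S + 2 S^{\frac{5}{2}} \left(10 + S\right)$)
$\frac{j{\left(210 \right)}}{-32396} + \frac{H}{-38763} = \frac{210 + 2 \cdot 210^{\frac{7}{2}} + 20 \cdot 210^{\frac{5}{2}}}{-32396} - \frac{71301}{-38763} = \left(210 + 2 \cdot 9261000 \sqrt{210} + 20 \cdot 44100 \sqrt{210}\right) \left(- \frac{1}{32396}\right) - - \frac{23767}{12921} = \left(210 + 18522000 \sqrt{210} + 882000 \sqrt{210}\right) \left(- \frac{1}{32396}\right) + \frac{23767}{12921} = \left(210 + 19404000 \sqrt{210}\right) \left(- \frac{1}{32396}\right) + \frac{23767}{12921} = \left(- \frac{15}{2314} - \frac{693000 \sqrt{210}}{1157}\right) + \frac{23767}{12921} = \frac{54803023}{29899194} - \frac{693000 \sqrt{210}}{1157}$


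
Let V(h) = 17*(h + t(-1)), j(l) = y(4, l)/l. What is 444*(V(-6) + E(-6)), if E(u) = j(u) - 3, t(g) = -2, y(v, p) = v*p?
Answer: -59940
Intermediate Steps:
y(v, p) = p*v
j(l) = 4 (j(l) = (l*4)/l = (4*l)/l = 4)
E(u) = 1 (E(u) = 4 - 3 = 1)
V(h) = -34 + 17*h (V(h) = 17*(h - 2) = 17*(-2 + h) = -34 + 17*h)
444*(V(-6) + E(-6)) = 444*((-34 + 17*(-6)) + 1) = 444*((-34 - 102) + 1) = 444*(-136 + 1) = 444*(-135) = -59940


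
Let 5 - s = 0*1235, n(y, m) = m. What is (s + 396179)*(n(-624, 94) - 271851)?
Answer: -107665775288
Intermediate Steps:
s = 5 (s = 5 - 0*1235 = 5 - 1*0 = 5 + 0 = 5)
(s + 396179)*(n(-624, 94) - 271851) = (5 + 396179)*(94 - 271851) = 396184*(-271757) = -107665775288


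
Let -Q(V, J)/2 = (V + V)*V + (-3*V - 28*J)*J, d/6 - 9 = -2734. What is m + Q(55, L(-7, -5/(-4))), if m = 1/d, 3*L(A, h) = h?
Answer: -586283753/49050 ≈ -11953.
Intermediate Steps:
d = -16350 (d = 54 + 6*(-2734) = 54 - 16404 = -16350)
L(A, h) = h/3
Q(V, J) = -4*V² - 2*J*(-28*J - 3*V) (Q(V, J) = -2*((V + V)*V + (-3*V - 28*J)*J) = -2*((2*V)*V + (-28*J - 3*V)*J) = -2*(2*V² + J*(-28*J - 3*V)) = -4*V² - 2*J*(-28*J - 3*V))
m = -1/16350 (m = 1/(-16350) = -1/16350 ≈ -6.1162e-5)
m + Q(55, L(-7, -5/(-4))) = -1/16350 + (-4*55² + 56*((-5/(-4))/3)² + 6*((-5/(-4))/3)*55) = -1/16350 + (-4*3025 + 56*((-5*(-¼))/3)² + 6*((-5*(-¼))/3)*55) = -1/16350 + (-12100 + 56*((⅓)*(5/4))² + 6*((⅓)*(5/4))*55) = -1/16350 + (-12100 + 56*(5/12)² + 6*(5/12)*55) = -1/16350 + (-12100 + 56*(25/144) + 275/2) = -1/16350 + (-12100 + 175/18 + 275/2) = -1/16350 - 107575/9 = -586283753/49050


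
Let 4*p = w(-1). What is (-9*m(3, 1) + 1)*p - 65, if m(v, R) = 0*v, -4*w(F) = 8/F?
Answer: -129/2 ≈ -64.500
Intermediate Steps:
w(F) = -2/F
m(v, R) = 0
p = ½ (p = (-2/(-1))/4 = (-2*(-1))/4 = (¼)*2 = ½ ≈ 0.50000)
(-9*m(3, 1) + 1)*p - 65 = (-9*0 + 1)*(½) - 65 = (0 + 1)*(½) - 65 = 1*(½) - 65 = ½ - 65 = -129/2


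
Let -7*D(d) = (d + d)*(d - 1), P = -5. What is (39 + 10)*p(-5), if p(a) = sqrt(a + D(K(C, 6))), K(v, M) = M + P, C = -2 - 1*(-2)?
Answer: 49*I*sqrt(5) ≈ 109.57*I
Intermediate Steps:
C = 0 (C = -2 + 2 = 0)
K(v, M) = -5 + M (K(v, M) = M - 5 = -5 + M)
D(d) = -2*d*(-1 + d)/7 (D(d) = -(d + d)*(d - 1)/7 = -2*d*(-1 + d)/7)
p(a) = sqrt(a) (p(a) = sqrt(a + 2*(-5 + 6)*(1 - (-5 + 6))/7) = sqrt(a + (2/7)*1*(1 - 1*1)) = sqrt(a + (2/7)*1*(1 - 1)) = sqrt(a + (2/7)*1*0) = sqrt(a + 0) = sqrt(a))
(39 + 10)*p(-5) = (39 + 10)*sqrt(-5) = 49*(I*sqrt(5)) = 49*I*sqrt(5)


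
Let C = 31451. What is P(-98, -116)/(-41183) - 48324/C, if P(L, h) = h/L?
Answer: -13931151638/9066725731 ≈ -1.5365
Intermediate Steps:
P(-98, -116)/(-41183) - 48324/C = -116/(-98)/(-41183) - 48324/31451 = -116*(-1/98)*(-1/41183) - 48324*1/31451 = (58/49)*(-1/41183) - 48324/31451 = -58/2017967 - 48324/31451 = -13931151638/9066725731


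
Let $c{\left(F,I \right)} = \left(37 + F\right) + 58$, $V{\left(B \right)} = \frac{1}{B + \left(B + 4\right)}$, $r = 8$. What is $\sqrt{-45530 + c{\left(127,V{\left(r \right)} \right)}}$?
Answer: $2 i \sqrt{11327} \approx 212.86 i$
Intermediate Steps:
$V{\left(B \right)} = \frac{1}{4 + 2 B}$ ($V{\left(B \right)} = \frac{1}{B + \left(4 + B\right)} = \frac{1}{4 + 2 B}$)
$c{\left(F,I \right)} = 95 + F$
$\sqrt{-45530 + c{\left(127,V{\left(r \right)} \right)}} = \sqrt{-45530 + \left(95 + 127\right)} = \sqrt{-45530 + 222} = \sqrt{-45308} = 2 i \sqrt{11327}$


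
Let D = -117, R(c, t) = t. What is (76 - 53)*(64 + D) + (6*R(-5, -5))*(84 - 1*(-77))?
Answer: -6049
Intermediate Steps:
(76 - 53)*(64 + D) + (6*R(-5, -5))*(84 - 1*(-77)) = (76 - 53)*(64 - 117) + (6*(-5))*(84 - 1*(-77)) = 23*(-53) - 30*(84 + 77) = -1219 - 30*161 = -1219 - 4830 = -6049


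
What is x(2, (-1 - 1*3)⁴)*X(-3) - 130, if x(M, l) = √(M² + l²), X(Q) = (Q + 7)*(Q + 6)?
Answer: -130 + 24*√16385 ≈ 2942.1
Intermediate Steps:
X(Q) = (6 + Q)*(7 + Q) (X(Q) = (7 + Q)*(6 + Q) = (6 + Q)*(7 + Q))
x(2, (-1 - 1*3)⁴)*X(-3) - 130 = √(2² + ((-1 - 1*3)⁴)²)*(42 + (-3)² + 13*(-3)) - 130 = √(4 + ((-1 - 3)⁴)²)*(42 + 9 - 39) - 130 = √(4 + ((-4)⁴)²)*12 - 130 = √(4 + 256²)*12 - 130 = √(4 + 65536)*12 - 130 = √65540*12 - 130 = (2*√16385)*12 - 130 = 24*√16385 - 130 = -130 + 24*√16385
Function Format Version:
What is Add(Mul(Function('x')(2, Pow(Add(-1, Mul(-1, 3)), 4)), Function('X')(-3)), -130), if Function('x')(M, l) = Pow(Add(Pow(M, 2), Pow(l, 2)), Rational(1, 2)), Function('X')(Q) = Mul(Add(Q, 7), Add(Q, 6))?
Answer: Add(-130, Mul(24, Pow(16385, Rational(1, 2)))) ≈ 2942.1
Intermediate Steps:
Function('X')(Q) = Mul(Add(6, Q), Add(7, Q)) (Function('X')(Q) = Mul(Add(7, Q), Add(6, Q)) = Mul(Add(6, Q), Add(7, Q)))
Add(Mul(Function('x')(2, Pow(Add(-1, Mul(-1, 3)), 4)), Function('X')(-3)), -130) = Add(Mul(Pow(Add(Pow(2, 2), Pow(Pow(Add(-1, Mul(-1, 3)), 4), 2)), Rational(1, 2)), Add(42, Pow(-3, 2), Mul(13, -3))), -130) = Add(Mul(Pow(Add(4, Pow(Pow(Add(-1, -3), 4), 2)), Rational(1, 2)), Add(42, 9, -39)), -130) = Add(Mul(Pow(Add(4, Pow(Pow(-4, 4), 2)), Rational(1, 2)), 12), -130) = Add(Mul(Pow(Add(4, Pow(256, 2)), Rational(1, 2)), 12), -130) = Add(Mul(Pow(Add(4, 65536), Rational(1, 2)), 12), -130) = Add(Mul(Pow(65540, Rational(1, 2)), 12), -130) = Add(Mul(Mul(2, Pow(16385, Rational(1, 2))), 12), -130) = Add(Mul(24, Pow(16385, Rational(1, 2))), -130) = Add(-130, Mul(24, Pow(16385, Rational(1, 2))))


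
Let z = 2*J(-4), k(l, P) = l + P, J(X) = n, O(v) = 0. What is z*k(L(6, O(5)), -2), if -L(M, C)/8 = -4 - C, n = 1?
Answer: 60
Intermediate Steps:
J(X) = 1
L(M, C) = 32 + 8*C (L(M, C) = -8*(-4 - C) = 32 + 8*C)
k(l, P) = P + l
z = 2 (z = 2*1 = 2)
z*k(L(6, O(5)), -2) = 2*(-2 + (32 + 8*0)) = 2*(-2 + (32 + 0)) = 2*(-2 + 32) = 2*30 = 60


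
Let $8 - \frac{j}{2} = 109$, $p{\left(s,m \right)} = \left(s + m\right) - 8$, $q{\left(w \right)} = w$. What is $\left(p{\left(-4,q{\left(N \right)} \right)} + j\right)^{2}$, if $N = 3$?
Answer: $44521$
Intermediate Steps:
$p{\left(s,m \right)} = -8 + m + s$ ($p{\left(s,m \right)} = \left(m + s\right) - 8 = -8 + m + s$)
$j = -202$ ($j = 16 - 218 = -202$)
$\left(p{\left(-4,q{\left(N \right)} \right)} + j\right)^{2} = \left(\left(-8 + 3 - 4\right) - 202\right)^{2} = \left(-9 - 202\right)^{2} = \left(-211\right)^{2} = 44521$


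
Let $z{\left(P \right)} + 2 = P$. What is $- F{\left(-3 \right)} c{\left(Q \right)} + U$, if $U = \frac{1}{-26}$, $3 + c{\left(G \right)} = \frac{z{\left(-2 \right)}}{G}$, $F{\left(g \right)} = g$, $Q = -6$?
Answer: $- \frac{183}{26} \approx -7.0385$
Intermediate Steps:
$z{\left(P \right)} = -2 + P$
$c{\left(G \right)} = -3 - \frac{4}{G}$ ($c{\left(G \right)} = -3 + \frac{-2 - 2}{G} = -3 - \frac{4}{G}$)
$U = - \frac{1}{26} \approx -0.038462$
$- F{\left(-3 \right)} c{\left(Q \right)} + U = \left(-1\right) \left(-3\right) \left(-3 - \frac{4}{-6}\right) - \frac{1}{26} = 3 \left(-3 - - \frac{2}{3}\right) - \frac{1}{26} = 3 \left(-3 + \frac{2}{3}\right) - \frac{1}{26} = 3 \left(- \frac{7}{3}\right) - \frac{1}{26} = -7 - \frac{1}{26} = - \frac{183}{26}$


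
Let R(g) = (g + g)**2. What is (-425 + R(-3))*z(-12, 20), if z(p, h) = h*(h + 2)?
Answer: -171160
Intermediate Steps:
R(g) = 4*g**2 (R(g) = (2*g)**2 = 4*g**2)
z(p, h) = h*(2 + h)
(-425 + R(-3))*z(-12, 20) = (-425 + 4*(-3)**2)*(20*(2 + 20)) = (-425 + 4*9)*(20*22) = (-425 + 36)*440 = -389*440 = -171160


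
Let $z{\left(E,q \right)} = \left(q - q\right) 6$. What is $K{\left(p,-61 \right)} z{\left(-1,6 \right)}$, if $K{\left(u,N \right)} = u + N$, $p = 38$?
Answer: $0$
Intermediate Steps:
$z{\left(E,q \right)} = 0$ ($z{\left(E,q \right)} = 0 \cdot 6 = 0$)
$K{\left(u,N \right)} = N + u$
$K{\left(p,-61 \right)} z{\left(-1,6 \right)} = \left(-61 + 38\right) 0 = \left(-23\right) 0 = 0$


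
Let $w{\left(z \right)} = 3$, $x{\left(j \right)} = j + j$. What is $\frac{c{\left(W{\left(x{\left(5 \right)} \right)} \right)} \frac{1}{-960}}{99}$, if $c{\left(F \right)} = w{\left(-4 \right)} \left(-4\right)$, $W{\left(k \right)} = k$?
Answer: $\frac{1}{7920} \approx 0.00012626$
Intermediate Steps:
$x{\left(j \right)} = 2 j$
$c{\left(F \right)} = -12$ ($c{\left(F \right)} = 3 \left(-4\right) = -12$)
$\frac{c{\left(W{\left(x{\left(5 \right)} \right)} \right)} \frac{1}{-960}}{99} = \frac{\left(-12\right) \frac{1}{-960}}{99} = \left(-12\right) \left(- \frac{1}{960}\right) \frac{1}{99} = \frac{1}{80} \cdot \frac{1}{99} = \frac{1}{7920}$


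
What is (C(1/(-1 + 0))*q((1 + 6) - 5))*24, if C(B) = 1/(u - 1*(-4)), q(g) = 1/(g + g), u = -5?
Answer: -6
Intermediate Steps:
q(g) = 1/(2*g)
C(B) = -1 (C(B) = 1/(-5 - 1*(-4)) = 1/(-5 + 4) = 1/(-1) = -1)
(C(1/(-1 + 0))*q((1 + 6) - 5))*24 = -1/(2*((1 + 6) - 5))*24 = -1/(2*(7 - 5))*24 = -1/(2*2)*24 = -1*¼*24 = -¼*24 = -6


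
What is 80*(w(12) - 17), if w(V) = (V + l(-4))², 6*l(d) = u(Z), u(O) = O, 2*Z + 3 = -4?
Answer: 81605/9 ≈ 9067.2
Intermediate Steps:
Z = -7/2 (Z = -3/2 + (½)*(-4) = -3/2 - 2 = -7/2 ≈ -3.5000)
l(d) = -7/12 (l(d) = (⅙)*(-7/2) = -7/12)
w(V) = (-7/12 + V)² (w(V) = (V - 7/12)² = (-7/12 + V)²)
80*(w(12) - 17) = 80*((-7 + 12*12)²/144 - 17) = 80*((-7 + 144)²/144 - 17) = 80*((1/144)*137² - 17) = 80*((1/144)*18769 - 17) = 80*(18769/144 - 17) = 80*(16321/144) = 81605/9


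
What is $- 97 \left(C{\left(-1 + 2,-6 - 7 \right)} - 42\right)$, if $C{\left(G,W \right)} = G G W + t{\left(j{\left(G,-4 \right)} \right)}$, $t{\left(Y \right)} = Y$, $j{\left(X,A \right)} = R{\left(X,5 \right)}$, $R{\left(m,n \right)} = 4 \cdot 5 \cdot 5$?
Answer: $-4365$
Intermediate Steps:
$R{\left(m,n \right)} = 100$ ($R{\left(m,n \right)} = 20 \cdot 5 = 100$)
$j{\left(X,A \right)} = 100$
$C{\left(G,W \right)} = 100 + W G^{2}$ ($C{\left(G,W \right)} = G G W + 100 = G^{2} W + 100 = W G^{2} + 100 = 100 + W G^{2}$)
$- 97 \left(C{\left(-1 + 2,-6 - 7 \right)} - 42\right) = - 97 \left(\left(100 + \left(-6 - 7\right) \left(-1 + 2\right)^{2}\right) - 42\right) = - 97 \left(\left(100 + \left(-6 - 7\right) 1^{2}\right) - 42\right) = - 97 \left(\left(100 - 13\right) - 42\right) = - 97 \left(87 - 42\right) = \left(-97\right) 45 = -4365$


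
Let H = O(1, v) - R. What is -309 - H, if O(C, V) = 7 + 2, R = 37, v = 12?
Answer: -281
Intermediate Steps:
O(C, V) = 9
H = -28 (H = 9 - 1*37 = 9 - 37 = -28)
-309 - H = -309 - 1*(-28) = -309 + 28 = -281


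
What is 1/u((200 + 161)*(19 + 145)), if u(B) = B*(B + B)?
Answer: 1/7010227232 ≈ 1.4265e-10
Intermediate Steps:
u(B) = 2*B² (u(B) = B*(2*B) = 2*B²)
1/u((200 + 161)*(19 + 145)) = 1/(2*((200 + 161)*(19 + 145))²) = 1/(2*(361*164)²) = 1/(2*59204²) = 1/(2*3505113616) = 1/7010227232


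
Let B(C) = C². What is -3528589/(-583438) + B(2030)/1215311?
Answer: 6692622680379/709058619218 ≈ 9.4388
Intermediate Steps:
-3528589/(-583438) + B(2030)/1215311 = -3528589/(-583438) + 2030²/1215311 = -3528589*(-1/583438) + 4120900*(1/1215311) = 3528589/583438 + 4120900/1215311 = 6692622680379/709058619218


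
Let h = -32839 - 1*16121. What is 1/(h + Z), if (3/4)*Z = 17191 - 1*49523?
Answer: -3/276208 ≈ -1.0861e-5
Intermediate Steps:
h = -48960 (h = -32839 - 16121 = -48960)
Z = -129328/3 (Z = 4*(17191 - 1*49523)/3 = 4*(17191 - 49523)/3 = (4/3)*(-32332) = -129328/3 ≈ -43109.)
1/(h + Z) = 1/(-48960 - 129328/3) = 1/(-276208/3) = -3/276208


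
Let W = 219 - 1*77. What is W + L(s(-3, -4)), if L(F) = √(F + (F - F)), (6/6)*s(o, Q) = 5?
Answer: 142 + √5 ≈ 144.24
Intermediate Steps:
W = 142 (W = 219 - 77 = 142)
s(o, Q) = 5
L(F) = √F (L(F) = √(F + 0) = √F)
W + L(s(-3, -4)) = 142 + √5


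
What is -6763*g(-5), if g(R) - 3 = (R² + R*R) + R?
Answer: -324624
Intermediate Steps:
g(R) = 3 + R + 2*R² (g(R) = 3 + ((R² + R*R) + R) = 3 + ((R² + R²) + R) = 3 + (2*R² + R) = 3 + (R + 2*R²) = 3 + R + 2*R²)
-6763*g(-5) = -6763*(3 - 5 + 2*(-5)²) = -6763*(3 - 5 + 2*25) = -6763*(3 - 5 + 50) = -6763*48 = -324624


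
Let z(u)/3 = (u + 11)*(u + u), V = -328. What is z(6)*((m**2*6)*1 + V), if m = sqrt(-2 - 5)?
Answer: -226440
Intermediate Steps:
m = I*sqrt(7) (m = sqrt(-7) = I*sqrt(7) ≈ 2.6458*I)
z(u) = 6*u*(11 + u) (z(u) = 3*((u + 11)*(u + u)) = 3*((11 + u)*(2*u)) = 3*(2*u*(11 + u)) = 6*u*(11 + u))
z(6)*((m**2*6)*1 + V) = (6*6*(11 + 6))*(((I*sqrt(7))**2*6)*1 - 328) = (6*6*17)*(-7*6*1 - 328) = 612*(-42*1 - 328) = 612*(-42 - 328) = 612*(-370) = -226440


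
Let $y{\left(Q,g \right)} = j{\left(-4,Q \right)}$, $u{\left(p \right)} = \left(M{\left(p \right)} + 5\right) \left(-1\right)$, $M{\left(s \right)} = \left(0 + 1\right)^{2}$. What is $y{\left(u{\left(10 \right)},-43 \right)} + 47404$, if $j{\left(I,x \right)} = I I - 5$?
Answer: $47415$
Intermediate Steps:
$j{\left(I,x \right)} = -5 + I^{2}$ ($j{\left(I,x \right)} = I^{2} - 5 = -5 + I^{2}$)
$M{\left(s \right)} = 1$ ($M{\left(s \right)} = 1^{2} = 1$)
$u{\left(p \right)} = -6$ ($u{\left(p \right)} = \left(1 + 5\right) \left(-1\right) = 6 \left(-1\right) = -6$)
$y{\left(Q,g \right)} = 11$ ($y{\left(Q,g \right)} = -5 + \left(-4\right)^{2} = -5 + 16 = 11$)
$y{\left(u{\left(10 \right)},-43 \right)} + 47404 = 11 + 47404 = 47415$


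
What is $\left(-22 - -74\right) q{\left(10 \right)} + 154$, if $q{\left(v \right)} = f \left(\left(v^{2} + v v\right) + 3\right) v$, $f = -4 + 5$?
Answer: $105714$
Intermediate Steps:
$f = 1$
$q{\left(v \right)} = v \left(3 + 2 v^{2}\right)$ ($q{\left(v \right)} = 1 \left(\left(v^{2} + v v\right) + 3\right) v = 1 \left(\left(v^{2} + v^{2}\right) + 3\right) v = 1 \left(2 v^{2} + 3\right) v = 1 \left(3 + 2 v^{2}\right) v = \left(3 + 2 v^{2}\right) v = v \left(3 + 2 v^{2}\right)$)
$\left(-22 - -74\right) q{\left(10 \right)} + 154 = \left(-22 - -74\right) 10 \left(3 + 2 \cdot 10^{2}\right) + 154 = \left(-22 + 74\right) 10 \left(3 + 2 \cdot 100\right) + 154 = 52 \cdot 10 \left(3 + 200\right) + 154 = 52 \cdot 10 \cdot 203 + 154 = 52 \cdot 2030 + 154 = 105560 + 154 = 105714$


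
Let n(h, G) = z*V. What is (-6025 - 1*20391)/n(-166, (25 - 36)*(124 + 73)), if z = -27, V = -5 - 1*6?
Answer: -26416/297 ≈ -88.943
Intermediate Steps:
V = -11 (V = -5 - 6 = -11)
n(h, G) = 297 (n(h, G) = -27*(-11) = 297)
(-6025 - 1*20391)/n(-166, (25 - 36)*(124 + 73)) = (-6025 - 1*20391)/297 = (-6025 - 20391)*(1/297) = -26416*1/297 = -26416/297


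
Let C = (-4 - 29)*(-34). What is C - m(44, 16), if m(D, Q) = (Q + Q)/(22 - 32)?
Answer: 5626/5 ≈ 1125.2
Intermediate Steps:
m(D, Q) = -Q/5 (m(D, Q) = (2*Q)/(-10) = (2*Q)*(-1/10) = -Q/5)
C = 1122 (C = -33*(-34) = 1122)
C - m(44, 16) = 1122 - (-1)*16/5 = 1122 - 1*(-16/5) = 1122 + 16/5 = 5626/5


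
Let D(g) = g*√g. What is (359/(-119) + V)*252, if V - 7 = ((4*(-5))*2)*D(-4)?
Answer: 17064/17 + 80640*I ≈ 1003.8 + 80640.0*I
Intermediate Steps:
D(g) = g^(3/2)
V = 7 + 320*I (V = 7 + ((4*(-5))*2)*(-4)^(3/2) = 7 + (-20*2)*(-8*I) = 7 - (-320)*I = 7 + 320*I ≈ 7.0 + 320.0*I)
(359/(-119) + V)*252 = (359/(-119) + (7 + 320*I))*252 = (359*(-1/119) + (7 + 320*I))*252 = (-359/119 + (7 + 320*I))*252 = (474/119 + 320*I)*252 = 17064/17 + 80640*I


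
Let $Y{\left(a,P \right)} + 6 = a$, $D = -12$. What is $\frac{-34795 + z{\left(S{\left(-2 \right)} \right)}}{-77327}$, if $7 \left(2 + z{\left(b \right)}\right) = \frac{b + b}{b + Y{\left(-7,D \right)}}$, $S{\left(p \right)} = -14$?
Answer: $\frac{939515}{2087829} \approx 0.45$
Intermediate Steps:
$Y{\left(a,P \right)} = -6 + a$
$z{\left(b \right)} = -2 + \frac{2 b}{7 \left(-13 + b\right)}$ ($z{\left(b \right)} = -2 + \frac{\left(b + b\right) \frac{1}{b - 13}}{7} = -2 + \frac{2 b \frac{1}{b - 13}}{7} = -2 + \frac{2 b \frac{1}{-13 + b}}{7} = -2 + \frac{2 b}{7 \left(-13 + b\right)}$)
$\frac{-34795 + z{\left(S{\left(-2 \right)} \right)}}{-77327} = \frac{-34795 + \frac{2 \left(91 - -84\right)}{7 \left(-13 - 14\right)}}{-77327} = \left(-34795 + \frac{2 \left(91 + 84\right)}{7 \left(-27\right)}\right) \left(- \frac{1}{77327}\right) = \left(-34795 + \frac{2}{7} \left(- \frac{1}{27}\right) 175\right) \left(- \frac{1}{77327}\right) = \left(-34795 - \frac{50}{27}\right) \left(- \frac{1}{77327}\right) = \left(- \frac{939515}{27}\right) \left(- \frac{1}{77327}\right) = \frac{939515}{2087829}$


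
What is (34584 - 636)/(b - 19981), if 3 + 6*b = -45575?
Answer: -25461/20683 ≈ -1.2310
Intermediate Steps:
b = -22789/3 (b = -½ + (⅙)*(-45575) = -½ - 45575/6 = -22789/3 ≈ -7596.3)
(34584 - 636)/(b - 19981) = (34584 - 636)/(-22789/3 - 19981) = 33948/(-82732/3) = 33948*(-3/82732) = -25461/20683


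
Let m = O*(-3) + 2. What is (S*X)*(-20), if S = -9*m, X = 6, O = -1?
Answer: 5400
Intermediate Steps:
m = 5 (m = -1*(-3) + 2 = 3 + 2 = 5)
S = -45 (S = -9*5 = -45)
(S*X)*(-20) = -45*6*(-20) = -270*(-20) = 5400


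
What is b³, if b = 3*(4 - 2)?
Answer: 216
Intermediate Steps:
b = 6 (b = 3*2 = 6)
b³ = 6³ = 216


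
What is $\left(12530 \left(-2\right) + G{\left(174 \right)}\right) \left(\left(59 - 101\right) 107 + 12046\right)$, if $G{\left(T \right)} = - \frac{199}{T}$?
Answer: $- \frac{16465772864}{87} \approx -1.8926 \cdot 10^{8}$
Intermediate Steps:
$\left(12530 \left(-2\right) + G{\left(174 \right)}\right) \left(\left(59 - 101\right) 107 + 12046\right) = \left(12530 \left(-2\right) - \frac{199}{174}\right) \left(\left(59 - 101\right) 107 + 12046\right) = \left(-25060 - \frac{199}{174}\right) \left(\left(-42\right) 107 + 12046\right) = \left(-25060 - \frac{199}{174}\right) \left(-4494 + 12046\right) = \left(- \frac{4360639}{174}\right) 7552 = - \frac{16465772864}{87}$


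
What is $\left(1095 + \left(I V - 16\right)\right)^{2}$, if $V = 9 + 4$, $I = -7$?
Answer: $976144$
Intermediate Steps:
$V = 13$
$\left(1095 + \left(I V - 16\right)\right)^{2} = \left(1095 - 107\right)^{2} = 988^{2} = 976144$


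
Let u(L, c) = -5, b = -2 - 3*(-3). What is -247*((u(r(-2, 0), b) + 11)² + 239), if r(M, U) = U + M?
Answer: -67925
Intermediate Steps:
r(M, U) = M + U
b = 7 (b = -2 + 9 = 7)
-247*((u(r(-2, 0), b) + 11)² + 239) = -247*((-5 + 11)² + 239) = -247*(6² + 239) = -247*(36 + 239) = -247*275 = -67925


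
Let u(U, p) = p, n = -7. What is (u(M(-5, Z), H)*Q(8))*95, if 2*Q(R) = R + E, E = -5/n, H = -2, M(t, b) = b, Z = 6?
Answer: -5795/7 ≈ -827.86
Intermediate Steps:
E = 5/7 (E = -5/(-7) = -5*(-1/7) = 5/7 ≈ 0.71429)
Q(R) = 5/14 + R/2 (Q(R) = (R + 5/7)/2 = (5/7 + R)/2 = 5/14 + R/2)
(u(M(-5, Z), H)*Q(8))*95 = -2*(5/14 + (1/2)*8)*95 = -2*(5/14 + 4)*95 = -2*61/14*95 = -61/7*95 = -5795/7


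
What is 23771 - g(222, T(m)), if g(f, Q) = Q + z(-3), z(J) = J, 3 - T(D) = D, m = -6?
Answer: 23765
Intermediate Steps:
T(D) = 3 - D
g(f, Q) = -3 + Q (g(f, Q) = Q - 3 = -3 + Q)
23771 - g(222, T(m)) = 23771 - (-3 + (3 - 1*(-6))) = 23771 - (-3 + (3 + 6)) = 23771 - (-3 + 9) = 23771 - 1*6 = 23771 - 6 = 23765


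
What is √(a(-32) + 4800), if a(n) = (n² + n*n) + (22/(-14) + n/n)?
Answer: 2*√83881/7 ≈ 82.749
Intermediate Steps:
a(n) = -4/7 + 2*n² (a(n) = (n² + n²) + (22*(-1/14) + 1) = 2*n² + (-11/7 + 1) = 2*n² - 4/7 = -4/7 + 2*n²)
√(a(-32) + 4800) = √((-4/7 + 2*(-32)²) + 4800) = √((-4/7 + 2*1024) + 4800) = √((-4/7 + 2048) + 4800) = √(14332/7 + 4800) = √(47932/7) = 2*√83881/7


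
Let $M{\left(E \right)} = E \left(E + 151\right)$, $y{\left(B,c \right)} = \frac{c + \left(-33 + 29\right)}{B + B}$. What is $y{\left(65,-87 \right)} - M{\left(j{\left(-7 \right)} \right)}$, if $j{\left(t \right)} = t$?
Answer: $\frac{10073}{10} \approx 1007.3$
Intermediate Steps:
$y{\left(B,c \right)} = \frac{-4 + c}{2 B}$ ($y{\left(B,c \right)} = \frac{c - 4}{2 B} = \left(-4 + c\right) \frac{1}{2 B} = \frac{-4 + c}{2 B}$)
$M{\left(E \right)} = E \left(151 + E\right)$
$y{\left(65,-87 \right)} - M{\left(j{\left(-7 \right)} \right)} = \frac{-4 - 87}{2 \cdot 65} - - 7 \left(151 - 7\right) = \frac{1}{2} \cdot \frac{1}{65} \left(-91\right) - \left(-7\right) 144 = - \frac{7}{10} - -1008 = - \frac{7}{10} + 1008 = \frac{10073}{10}$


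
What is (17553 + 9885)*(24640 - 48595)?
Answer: -657277290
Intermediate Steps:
(17553 + 9885)*(24640 - 48595) = 27438*(-23955) = -657277290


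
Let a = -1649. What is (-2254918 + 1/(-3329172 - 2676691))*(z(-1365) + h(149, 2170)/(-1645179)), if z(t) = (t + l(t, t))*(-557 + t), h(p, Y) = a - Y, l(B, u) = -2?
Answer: -19512817177996770088064925/3293573228159 ≈ -5.9245e+12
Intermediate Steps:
h(p, Y) = -1649 - Y
z(t) = (-557 + t)*(-2 + t) (z(t) = (t - 2)*(-557 + t) = (-2 + t)*(-557 + t) = (-557 + t)*(-2 + t))
(-2254918 + 1/(-3329172 - 2676691))*(z(-1365) + h(149, 2170)/(-1645179)) = (-2254918 + 1/(-3329172 - 2676691))*((1114 + (-1365)² - 559*(-1365)) + (-1649 - 1*2170)/(-1645179)) = (-2254918 + 1/(-6005863))*((1114 + 1863225 + 763035) + (-1649 - 2170)*(-1/1645179)) = (-2254918 - 1/6005863)*(2627374 - 3819*(-1/1645179)) = -13542728584235*(2627374 + 1273/548393)/6005863 = -13542728584235/6005863*1440833511255/548393 = -19512817177996770088064925/3293573228159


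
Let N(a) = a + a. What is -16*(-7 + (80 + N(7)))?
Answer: -1392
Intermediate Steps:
N(a) = 2*a
-16*(-7 + (80 + N(7))) = -16*(-7 + (80 + 2*7)) = -16*(-7 + (80 + 14)) = -16*(-7 + 94) = -16*87 = -1392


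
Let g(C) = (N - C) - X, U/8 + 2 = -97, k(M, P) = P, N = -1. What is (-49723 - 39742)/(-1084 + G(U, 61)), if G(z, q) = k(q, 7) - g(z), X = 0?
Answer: 89465/1868 ≈ 47.893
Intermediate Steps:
U = -792 (U = -16 + 8*(-97) = -16 - 776 = -792)
g(C) = -1 - C (g(C) = (-1 - C) - 1*0 = (-1 - C) + 0 = -1 - C)
G(z, q) = 8 + z (G(z, q) = 7 - (-1 - z) = 7 + (1 + z) = 8 + z)
(-49723 - 39742)/(-1084 + G(U, 61)) = (-49723 - 39742)/(-1084 + (8 - 792)) = -89465/(-1084 - 784) = -89465/(-1868) = -89465*(-1/1868) = 89465/1868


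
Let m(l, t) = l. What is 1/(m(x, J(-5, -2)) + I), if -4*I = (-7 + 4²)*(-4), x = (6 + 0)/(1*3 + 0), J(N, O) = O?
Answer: 1/11 ≈ 0.090909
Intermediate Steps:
x = 2 (x = 6/(3 + 0) = 6/3 = 6*(⅓) = 2)
I = 9 (I = -(-7 + 4²)*(-4)/4 = -(-7 + 16)*(-4)/4 = -9*(-4)/4 = -¼*(-36) = 9)
1/(m(x, J(-5, -2)) + I) = 1/(2 + 9) = 1/11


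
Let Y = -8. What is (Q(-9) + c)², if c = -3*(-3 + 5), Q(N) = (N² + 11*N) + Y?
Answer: 1024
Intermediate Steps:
Q(N) = -8 + N² + 11*N (Q(N) = (N² + 11*N) - 8 = -8 + N² + 11*N)
c = -6 ≈ -6.0000
(Q(-9) + c)² = ((-8 + (-9)² + 11*(-9)) - 6)² = ((-8 + 81 - 99) - 6)² = (-26 - 6)² = (-32)² = 1024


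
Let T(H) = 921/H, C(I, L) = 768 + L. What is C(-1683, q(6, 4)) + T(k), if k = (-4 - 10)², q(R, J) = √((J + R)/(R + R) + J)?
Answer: 151449/196 + √174/6 ≈ 774.90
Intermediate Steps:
q(R, J) = √(J + (J + R)/(2*R)) (q(R, J) = √((J + R)/((2*R)) + J) = √((J + R)*(1/(2*R)) + J) = √((J + R)/(2*R) + J) = √(J + (J + R)/(2*R)))
k = 196 (k = (-14)² = 196)
C(-1683, q(6, 4)) + T(k) = (768 + √(2 + 4*4 + 2*4/6)/2) + 921/196 = (768 + √(2 + 16 + 2*4*(⅙))/2) + 921*(1/196) = (768 + √(2 + 16 + 4/3)/2) + 921/196 = (768 + √(58/3)/2) + 921/196 = (768 + (√174/3)/2) + 921/196 = (768 + √174/6) + 921/196 = 151449/196 + √174/6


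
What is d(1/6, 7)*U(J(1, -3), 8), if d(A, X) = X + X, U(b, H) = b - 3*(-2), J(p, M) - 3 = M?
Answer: 84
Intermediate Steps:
J(p, M) = 3 + M
U(b, H) = 6 + b (U(b, H) = b + 6 = 6 + b)
d(A, X) = 2*X
d(1/6, 7)*U(J(1, -3), 8) = (2*7)*(6 + (3 - 3)) = 14*(6 + 0) = 14*6 = 84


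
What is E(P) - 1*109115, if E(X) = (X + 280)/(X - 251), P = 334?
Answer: -9055931/83 ≈ -1.0911e+5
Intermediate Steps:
E(X) = (280 + X)/(-251 + X)
E(P) - 1*109115 = (280 + 334)/(-251 + 334) - 1*109115 = 614/83 - 109115 = -9055931/83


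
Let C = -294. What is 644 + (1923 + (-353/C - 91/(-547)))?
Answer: 413039651/160818 ≈ 2568.4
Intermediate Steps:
644 + (1923 + (-353/C - 91/(-547))) = 644 + (1923 + (-353/(-294) - 91/(-547))) = 644 + (1923 + (-353*(-1/294) - 91*(-1/547))) = 644 + (1923 + (353/294 + 91/547)) = 644 + (1923 + 219845/160818) = 644 + 309472859/160818 = 413039651/160818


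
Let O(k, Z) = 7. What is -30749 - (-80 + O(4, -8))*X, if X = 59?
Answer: -26442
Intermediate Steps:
-30749 - (-80 + O(4, -8))*X = -30749 - (-80 + 7)*59 = -30749 - (-73)*59 = -30749 - 1*(-4307) = -30749 + 4307 = -26442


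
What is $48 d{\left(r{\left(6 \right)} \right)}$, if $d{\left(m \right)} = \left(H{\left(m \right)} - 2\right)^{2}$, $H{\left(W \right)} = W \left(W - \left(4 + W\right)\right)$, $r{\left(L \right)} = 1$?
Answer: $1728$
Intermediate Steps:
$H{\left(W \right)} = - 4 W$ ($H{\left(W \right)} = W \left(-4\right) = - 4 W$)
$d{\left(m \right)} = \left(-2 - 4 m\right)^{2}$ ($d{\left(m \right)} = \left(- 4 m - 2\right)^{2} = \left(-2 - 4 m\right)^{2}$)
$48 d{\left(r{\left(6 \right)} \right)} = 48 \cdot 4 \left(1 + 2 \cdot 1\right)^{2} = 48 \cdot 4 \left(1 + 2\right)^{2} = 48 \cdot 4 \cdot 3^{2} = 48 \cdot 4 \cdot 9 = 48 \cdot 36 = 1728$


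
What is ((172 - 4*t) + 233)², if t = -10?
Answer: 198025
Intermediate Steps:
((172 - 4*t) + 233)² = ((172 - 4*(-10)) + 233)² = ((172 - 1*(-40)) + 233)² = ((172 + 40) + 233)² = (212 + 233)² = 445² = 198025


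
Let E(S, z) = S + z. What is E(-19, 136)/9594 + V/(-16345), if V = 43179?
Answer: -3524333/1340290 ≈ -2.6295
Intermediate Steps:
E(-19, 136)/9594 + V/(-16345) = (-19 + 136)/9594 + 43179/(-16345) = 117*(1/9594) + 43179*(-1/16345) = 1/82 - 43179/16345 = -3524333/1340290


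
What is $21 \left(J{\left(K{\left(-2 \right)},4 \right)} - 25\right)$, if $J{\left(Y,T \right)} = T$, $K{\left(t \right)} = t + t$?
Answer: $-441$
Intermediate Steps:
$K{\left(t \right)} = 2 t$
$21 \left(J{\left(K{\left(-2 \right)},4 \right)} - 25\right) = 21 \left(4 - 25\right) = 21 \left(-21\right) = -441$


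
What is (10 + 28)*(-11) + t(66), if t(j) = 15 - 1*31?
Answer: -434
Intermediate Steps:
t(j) = -16 (t(j) = 15 - 31 = -16)
(10 + 28)*(-11) + t(66) = (10 + 28)*(-11) - 16 = 38*(-11) - 16 = -418 - 16 = -434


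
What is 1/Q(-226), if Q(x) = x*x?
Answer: 1/51076 ≈ 1.9579e-5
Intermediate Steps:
Q(x) = x²
1/Q(-226) = 1/((-226)²) = 1/51076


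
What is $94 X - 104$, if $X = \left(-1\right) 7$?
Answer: $-762$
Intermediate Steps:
$X = -7$
$94 X - 104 = 94 \left(-7\right) - 104 = -658 - 104 = -762$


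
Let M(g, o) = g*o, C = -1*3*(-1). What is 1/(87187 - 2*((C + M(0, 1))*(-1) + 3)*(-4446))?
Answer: 1/87187 ≈ 1.1470e-5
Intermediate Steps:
C = 3 (C = -3*(-1) = 3)
1/(87187 - 2*((C + M(0, 1))*(-1) + 3)*(-4446)) = 1/(87187 - 2*((3 + 0*1)*(-1) + 3)*(-4446)) = 1/(87187 - 2*((3 + 0)*(-1) + 3)*(-4446)) = 1/(87187 - 2*(3*(-1) + 3)*(-4446)) = 1/(87187 - 2*(-3 + 3)*(-4446)) = 1/(87187 - 2*0*(-4446)) = 1/(87187 + 0*(-4446)) = 1/(87187 + 0) = 1/87187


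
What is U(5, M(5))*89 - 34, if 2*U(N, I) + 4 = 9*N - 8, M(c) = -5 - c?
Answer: 2869/2 ≈ 1434.5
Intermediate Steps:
U(N, I) = -6 + 9*N/2 (U(N, I) = -2 + (9*N - 8)/2 = -2 + (-8 + 9*N)/2 = -2 + (-4 + 9*N/2) = -6 + 9*N/2)
U(5, M(5))*89 - 34 = (-6 + (9/2)*5)*89 - 34 = (-6 + 45/2)*89 - 34 = (33/2)*89 - 34 = 2937/2 - 34 = 2869/2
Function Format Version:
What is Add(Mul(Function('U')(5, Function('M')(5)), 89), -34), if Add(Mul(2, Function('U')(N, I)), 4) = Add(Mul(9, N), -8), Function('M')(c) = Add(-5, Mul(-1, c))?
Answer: Rational(2869, 2) ≈ 1434.5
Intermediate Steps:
Function('U')(N, I) = Add(-6, Mul(Rational(9, 2), N)) (Function('U')(N, I) = Add(-2, Mul(Rational(1, 2), Add(Mul(9, N), -8))) = Add(-2, Mul(Rational(1, 2), Add(-8, Mul(9, N)))) = Add(-2, Add(-4, Mul(Rational(9, 2), N))) = Add(-6, Mul(Rational(9, 2), N)))
Add(Mul(Function('U')(5, Function('M')(5)), 89), -34) = Add(Mul(Add(-6, Mul(Rational(9, 2), 5)), 89), -34) = Add(Mul(Add(-6, Rational(45, 2)), 89), -34) = Add(Mul(Rational(33, 2), 89), -34) = Add(Rational(2937, 2), -34) = Rational(2869, 2)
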